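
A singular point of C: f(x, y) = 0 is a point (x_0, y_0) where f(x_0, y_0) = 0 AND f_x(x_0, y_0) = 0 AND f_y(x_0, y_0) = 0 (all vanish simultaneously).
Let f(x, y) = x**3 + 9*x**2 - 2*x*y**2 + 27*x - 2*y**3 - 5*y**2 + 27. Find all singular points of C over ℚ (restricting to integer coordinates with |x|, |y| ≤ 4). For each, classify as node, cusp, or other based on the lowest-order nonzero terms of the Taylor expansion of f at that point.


Singular points: {(-3, 0)}; classification: cusp.

Compute partial derivatives:
  f_x = 3*x**2 + 18*x - 2*y**2 + 27.
  f_y = -4*x*y - 6*y**2 - 10*y.
Scan x_0 ∈ {−4, ..., 4}. For each x_0, f_y(x_0, y) is a polynomial in y; find its integer roots y ∈ {−4, ..., 4}, then test f_x and f at those candidates.
  x = -4: f_y(-4, y) = -6*y**2 + 6*y; vanishes at y ∈ {0, 1}. (-4, 0): f_x = 3 ≠ 0; (-4, 1): f_x = 1 ≠ 0.
  x = -3: f_y(-3, y) = -6*y**2 + 2*y; vanishes at y ∈ {0}. (-3, 0): f_x = 0, f = 0 — SINGULAR.
  x = -2: f_y(-2, y) = -6*y**2 - 2*y; vanishes at y ∈ {0}. (-2, 0): f_x = 3 ≠ 0.
  x = -1: f_y(-1, y) = -6*y**2 - 6*y; vanishes at y ∈ {-1, 0}. (-1, -1): f_x = 10 ≠ 0; (-1, 0): f_x = 12 ≠ 0.
  x = 0: f_y(0, y) = -6*y**2 - 10*y; vanishes at y ∈ {0}. (0, 0): f_x = 27 ≠ 0.
  x = 1: f_y(1, y) = -6*y**2 - 14*y; vanishes at y ∈ {0}. (1, 0): f_x = 48 ≠ 0.
  x = 2: f_y(2, y) = -6*y**2 - 18*y; vanishes at y ∈ {-3, 0}. (2, -3): f_x = 57 ≠ 0; (2, 0): f_x = 75 ≠ 0.
  x = 3: f_y(3, y) = -6*y**2 - 22*y; vanishes at y ∈ {0}. (3, 0): f_x = 108 ≠ 0.
  x = 4: f_y(4, y) = -6*y**2 - 26*y; vanishes at y ∈ {0}. (4, 0): f_x = 147 ≠ 0.
Only singular point on the grid: (-3, 0).
Classify: substitute x = -3 + u, y = 0 + v and expand: f = u**3 - 2*u*v**2 - 2*v**3 + v**2.
No constant or linear terms (consistent with a singular point). Quadratic part: v**2. Cubic part: u**3 - 2*u*v**2 - 2*v**3.
The quadratic part v**2 is a perfect square, so there is a single (double) tangent line v = 0, i.e. y = 0. Restricting the cubic part to that line (v = 0) leaves u**3 ≠ 0, so f is not divisible by v and the branch is v² ≈ -u**3 to lowest order — this is a cusp.
Classification: cusp.


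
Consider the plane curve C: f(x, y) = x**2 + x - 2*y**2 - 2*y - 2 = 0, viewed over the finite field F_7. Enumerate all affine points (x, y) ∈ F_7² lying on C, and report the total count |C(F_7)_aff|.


Affine F_7-points: {(0, 2), (0, 4), (1, 0), (1, 6), (2, 1), (2, 5), (3, 3), (4, 1), (4, 5), (5, 0), (5, 6), (6, 2), (6, 4)}; count = 13.

For each of the 49 pairs (x, y) ∈ F_7², evaluate f(x, y) mod 7. Record the zeros.
  x = 0: [0↦5, 1↦1, 2↦0, 3↦2, 4↦0, 5↦1, 6↦5]  zeros at y ∈ {2, 4}
  x = 1: [0↦0, 1↦3, 2↦2, 3↦4, 4↦2, 5↦3, 6↦0]  zeros at y ∈ {0, 6}
  x = 2: [0↦4, 1↦0, 2↦6, 3↦1, 4↦6, 5↦0, 6↦4]  zeros at y ∈ {1, 5}
  x = 3: [0↦3, 1↦6, 2↦5, 3↦0, 4↦5, 5↦6, 6↦3]  zeros at y ∈ {3}
  x = 4: [0↦4, 1↦0, 2↦6, 3↦1, 4↦6, 5↦0, 6↦4]  zeros at y ∈ {1, 5}
  x = 5: [0↦0, 1↦3, 2↦2, 3↦4, 4↦2, 5↦3, 6↦0]  zeros at y ∈ {0, 6}
  x = 6: [0↦5, 1↦1, 2↦0, 3↦2, 4↦0, 5↦1, 6↦5]  zeros at y ∈ {2, 4}
Collecting zeros: affine points = {(0, 2), (0, 4), (1, 0), (1, 6), (2, 1), (2, 5), (3, 3), (4, 1), (4, 5), (5, 0), (5, 6), (6, 2), (6, 4)}.
Total count |C(F_7)_aff| = 13.


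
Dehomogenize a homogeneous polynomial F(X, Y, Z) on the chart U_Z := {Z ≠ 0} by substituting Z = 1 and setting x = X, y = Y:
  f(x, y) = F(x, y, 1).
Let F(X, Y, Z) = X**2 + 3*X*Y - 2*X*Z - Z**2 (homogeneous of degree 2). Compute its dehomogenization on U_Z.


f(x, y) = x**2 + 3*x*y - 2*x - 1

On U_Z we set Z = 1. Each monomial c·X^i·Y^j·Z^k in F becomes c·x^i·y^j·1^k = c·x^i·y^j.
Substituting Z = 1: F(X, Y, 1) = x**2 + 3*x*y - 2*x - 1.
Note: deg(f) ≤ deg(F) = 2; strict inequality happens when F is divisible by Z (lost terms).


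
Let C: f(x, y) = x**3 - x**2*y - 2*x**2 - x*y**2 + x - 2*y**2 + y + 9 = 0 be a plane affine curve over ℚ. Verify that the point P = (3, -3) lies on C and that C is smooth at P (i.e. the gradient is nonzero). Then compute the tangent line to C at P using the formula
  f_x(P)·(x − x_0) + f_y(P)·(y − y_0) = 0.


Tangent line at P: 25*x + 22*y - 9 = 0.

Step 1: f(3, -3) = 0, so P lies on C.
Step 2: partial derivatives
  f_x(x, y) = 3*x**2 - 2*x*y - 4*x - y**2 + 1, f_y(x, y) = -x**2 - 2*x*y - 4*y + 1.
  f_x(P) = 25, f_y(P) = 22 (gradient nonzero, so P is smooth).
Step 3: tangent line at P: 25·(x − 3) + 22·(y − -3) = 0.
Expanding: 25*x + 22*y - 9 = 0.


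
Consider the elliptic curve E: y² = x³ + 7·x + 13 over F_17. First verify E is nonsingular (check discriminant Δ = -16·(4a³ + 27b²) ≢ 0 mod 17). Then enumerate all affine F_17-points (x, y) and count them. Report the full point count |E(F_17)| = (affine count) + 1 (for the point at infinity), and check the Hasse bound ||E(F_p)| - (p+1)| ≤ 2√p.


Affine points = {(0, 8), (0, 9), (1, 2), (1, 15), (2, 1), (2, 16), (6, 4), (6, 13), (14, 4), (14, 13), (15, 5), (15, 12)}; affine count = 12; |E(F_17)| = 13.

Discriminant check: Δ ∝ 4a³ + 27b² = 4·7³ + 27·13² = 4·343 + 27·169 ≡ 2 (mod 17). Nonzero ⇒ E is nonsingular.
For each x ∈ F_17, compute rhs = x³ + 7·x + 13 mod 17, then count y ∈ F_17 with y² ≡ rhs.
  x = 0: rhs = 13, matching y values: 8, 9 (2 points).
  x = 1: rhs = 4, matching y values: 2, 15 (2 points).
  x = 2: rhs = 1, matching y values: 1, 16 (2 points).
  x = 3: rhs = 10, matching y values: none (0 points).
  x = 4: rhs = 3, matching y values: none (0 points).
  x = 5: rhs = 3, matching y values: none (0 points).
  x = 6: rhs = 16, matching y values: 4, 13 (2 points).
  x = 7: rhs = 14, matching y values: none (0 points).
  x = 8: rhs = 3, matching y values: none (0 points).
  x = 9: rhs = 6, matching y values: none (0 points).
  x = 10: rhs = 12, matching y values: none (0 points).
  x = 11: rhs = 10, matching y values: none (0 points).
  x = 12: rhs = 6, matching y values: none (0 points).
  x = 13: rhs = 6, matching y values: none (0 points).
  x = 14: rhs = 16, matching y values: 4, 13 (2 points).
  x = 15: rhs = 8, matching y values: 5, 12 (2 points).
  x = 16: rhs = 5, matching y values: none (0 points).
Total affine count: 12.
Full point count |E(F_17)| = 12 + 1 = 13.
Hasse bound: |13 − (17+1)| = |-5| = 5 ≤ 2√17 ≈ 8.2462 ✓.


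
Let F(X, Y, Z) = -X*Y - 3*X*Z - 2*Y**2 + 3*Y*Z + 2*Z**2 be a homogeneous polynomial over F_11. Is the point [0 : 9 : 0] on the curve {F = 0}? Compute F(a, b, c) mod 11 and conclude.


F(0,9,0) ≡ 3 (mod 11); P is NOT on the curve.

Evaluate F(0, 9, 0) term-by-term (mod 11).
  -X*Y ↦ -1·0·9·1 = 0
  -3*X*Z ↦ -3·0·1·0 = 0
  -2*Y**2 ↦ -2·1·81·1 = -162
  3*Y*Z ↦ 3·1·9·0 = 0
  2*Z**2 ↦ 2·1·1·0 = 0
Sum: F(0, 9, 0) = (0) + (0) + (-162) + (0) + (0) = -162.
Reducing mod 11: -162 ≡ 3 (mod 11).
Since F(a, b, c) ≡ 3 ≠ 0 (mod 11), P does NOT lie on the curve.


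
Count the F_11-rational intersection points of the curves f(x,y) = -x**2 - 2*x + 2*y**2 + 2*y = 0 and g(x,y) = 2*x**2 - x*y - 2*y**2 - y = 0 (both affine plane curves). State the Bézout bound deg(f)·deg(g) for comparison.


Common zeros: {(0, 0)}; count = 1; Bézout bound = 4.

deg(f) = 2, deg(g) = 2, so Bézout bound = 4.
Scan x ∈ F_11. For each x, list the y ∈ F_11 with f(x, y) ≡ 0 and those with g(x, y) ≡ 0 (mod 11); the common zeros in that column are the intersection.
  x = 0: f ≡ 0 at y ∈ {0, 10}; g ≡ 0 at y ∈ {0, 5}; common: {0}.
  x = 1: f ≡ 0 at y ∈ ∅; g ≡ 0 at y ∈ {3, 7}; common: ∅.
  x = 2: f ≡ 0 at y ∈ ∅; g ≡ 0 at y ∈ ∅; common: ∅.
  x = 3: f ≡ 0 at y ∈ {1, 9}; g ≡ 0 at y ∈ ∅; common: ∅.
  x = 4: f ≡ 0 at y ∈ {3, 7}; g ≡ 0 at y ∈ ∅; common: ∅.
  x = 5: f ≡ 0 at y ∈ {3, 7}; g ≡ 0 at y ∈ ∅; common: ∅.
  x = 6: f ≡ 0 at y ∈ {1, 9}; g ≡ 0 at y ∈ {3, 10}; common: ∅.
  x = 7: f ≡ 0 at y ∈ ∅; g ≡ 0 at y ∈ {1, 6}; common: ∅.
  x = 8: f ≡ 0 at y ∈ ∅; g ≡ 0 at y ∈ {5, 7}; common: ∅.
  x = 9: f ≡ 0 at y ∈ {0, 10}; g ≡ 0 at y ∈ ∅; common: ∅.
  x = 10: f ≡ 0 at y ∈ ∅; g ≡ 0 at y ∈ {1, 10}; common: ∅.
Collecting: common zeros = {(0, 0)}, so the count is 1.
Comparison with the Bézout bound: 1 ≤ 4 = deg(f)·deg(g), as expected for curves with no common component (the affine F_11-count falls short of the bound because intersections may lie at infinity, over extension fields, or carry multiplicity).


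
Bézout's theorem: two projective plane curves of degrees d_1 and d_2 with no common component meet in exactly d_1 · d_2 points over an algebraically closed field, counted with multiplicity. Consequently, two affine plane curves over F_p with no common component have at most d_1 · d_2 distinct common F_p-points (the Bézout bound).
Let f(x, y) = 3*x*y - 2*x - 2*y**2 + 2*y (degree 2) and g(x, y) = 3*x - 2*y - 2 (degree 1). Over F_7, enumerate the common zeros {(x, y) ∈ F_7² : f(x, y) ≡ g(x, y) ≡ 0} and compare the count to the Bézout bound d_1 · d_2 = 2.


Common zeros: {(1, 4)}; count = 1; Bézout bound = 2.

deg(f) = 2, deg(g) = 1, so Bézout bound = 2.
Scan x ∈ F_7. For each x, list the y ∈ F_7 with f(x, y) ≡ 0 and those with g(x, y) ≡ 0 (mod 7); the common zeros in that column are the intersection.
  x = 0: f ≡ 0 at y ∈ {0, 1}; g ≡ 0 at y ∈ {6}; common: ∅.
  x = 1: f ≡ 0 at y ∈ {2, 4}; g ≡ 0 at y ∈ {4}; common: {4}.
  x = 2: f ≡ 0 at y ∈ {5, 6}; g ≡ 0 at y ∈ {2}; common: ∅.
  x = 3: f ≡ 0 at y ∈ ∅; g ≡ 0 at y ∈ {0}; common: ∅.
  x = 4: f ≡ 0 at y ∈ ∅; g ≡ 0 at y ∈ {5}; common: ∅.
  x = 5: f ≡ 0 at y ∈ ∅; g ≡ 0 at y ∈ {3}; common: ∅.
  x = 6: f ≡ 0 at y ∈ ∅; g ≡ 0 at y ∈ {1}; common: ∅.
Collecting: common zeros = {(1, 4)}, so the count is 1.
Comparison with the Bézout bound: 1 ≤ 2 = deg(f)·deg(g), as expected for curves with no common component (the affine F_7-count falls short of the bound because intersections may lie at infinity, over extension fields, or carry multiplicity).


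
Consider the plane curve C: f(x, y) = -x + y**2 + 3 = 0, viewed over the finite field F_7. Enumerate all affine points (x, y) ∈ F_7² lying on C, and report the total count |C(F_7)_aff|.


Affine F_7-points: {(0, 2), (0, 5), (3, 0), (4, 1), (4, 6), (5, 3), (5, 4)}; count = 7.

For each of the 49 pairs (x, y) ∈ F_7², evaluate f(x, y) mod 7. Record the zeros.
  x = 0: [0↦3, 1↦4, 2↦0, 3↦5, 4↦5, 5↦0, 6↦4]  zeros at y ∈ {2, 5}
  x = 1: [0↦2, 1↦3, 2↦6, 3↦4, 4↦4, 5↦6, 6↦3]  zeros at y ∈ ∅
  x = 2: [0↦1, 1↦2, 2↦5, 3↦3, 4↦3, 5↦5, 6↦2]  zeros at y ∈ ∅
  x = 3: [0↦0, 1↦1, 2↦4, 3↦2, 4↦2, 5↦4, 6↦1]  zeros at y ∈ {0}
  x = 4: [0↦6, 1↦0, 2↦3, 3↦1, 4↦1, 5↦3, 6↦0]  zeros at y ∈ {1, 6}
  x = 5: [0↦5, 1↦6, 2↦2, 3↦0, 4↦0, 5↦2, 6↦6]  zeros at y ∈ {3, 4}
  x = 6: [0↦4, 1↦5, 2↦1, 3↦6, 4↦6, 5↦1, 6↦5]  zeros at y ∈ ∅
Collecting zeros: affine points = {(0, 2), (0, 5), (3, 0), (4, 1), (4, 6), (5, 3), (5, 4)}.
Total count |C(F_7)_aff| = 7.


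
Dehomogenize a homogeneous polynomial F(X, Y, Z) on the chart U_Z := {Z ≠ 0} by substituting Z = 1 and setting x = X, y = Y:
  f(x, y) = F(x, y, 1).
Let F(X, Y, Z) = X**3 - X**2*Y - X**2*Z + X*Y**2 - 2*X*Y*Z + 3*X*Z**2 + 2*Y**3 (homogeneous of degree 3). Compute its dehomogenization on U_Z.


f(x, y) = x**3 - x**2*y - x**2 + x*y**2 - 2*x*y + 3*x + 2*y**3

On U_Z we set Z = 1. Each monomial c·X^i·Y^j·Z^k in F becomes c·x^i·y^j·1^k = c·x^i·y^j.
Substituting Z = 1: F(X, Y, 1) = x**3 - x**2*y - x**2 + x*y**2 - 2*x*y + 3*x + 2*y**3.
Note: deg(f) ≤ deg(F) = 3; strict inequality happens when F is divisible by Z (lost terms).


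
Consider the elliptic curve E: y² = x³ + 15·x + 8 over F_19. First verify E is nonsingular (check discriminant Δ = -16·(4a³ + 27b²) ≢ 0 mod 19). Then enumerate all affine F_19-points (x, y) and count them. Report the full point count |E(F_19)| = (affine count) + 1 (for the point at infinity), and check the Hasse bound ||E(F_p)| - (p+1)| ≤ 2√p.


Affine points = {(1, 9), (1, 10), (3, 2), (3, 17), (7, 0), (9, 6), (9, 13), (12, 4), (12, 15), (13, 5), (13, 14), (14, 6), (14, 13), (15, 6), (15, 13), (18, 7), (18, 12)}; affine count = 17; |E(F_19)| = 18.

Discriminant check: Δ ∝ 4a³ + 27b² = 4·15³ + 27·8² = 4·3375 + 27·64 ≡ 9 (mod 19). Nonzero ⇒ E is nonsingular.
For each x ∈ F_19, compute rhs = x³ + 15·x + 8 mod 19, then count y ∈ F_19 with y² ≡ rhs.
  x = 0: rhs = 8, matching y values: none (0 points).
  x = 1: rhs = 5, matching y values: 9, 10 (2 points).
  x = 2: rhs = 8, matching y values: none (0 points).
  x = 3: rhs = 4, matching y values: 2, 17 (2 points).
  x = 4: rhs = 18, matching y values: none (0 points).
  x = 5: rhs = 18, matching y values: none (0 points).
  x = 6: rhs = 10, matching y values: none (0 points).
  x = 7: rhs = 0, matching y values: 0 (1 points).
  x = 8: rhs = 13, matching y values: none (0 points).
  x = 9: rhs = 17, matching y values: 6, 13 (2 points).
  x = 10: rhs = 18, matching y values: none (0 points).
  x = 11: rhs = 3, matching y values: none (0 points).
  x = 12: rhs = 16, matching y values: 4, 15 (2 points).
  x = 13: rhs = 6, matching y values: 5, 14 (2 points).
  x = 14: rhs = 17, matching y values: 6, 13 (2 points).
  x = 15: rhs = 17, matching y values: 6, 13 (2 points).
  x = 16: rhs = 12, matching y values: none (0 points).
  x = 17: rhs = 8, matching y values: none (0 points).
  x = 18: rhs = 11, matching y values: 7, 12 (2 points).
Total affine count: 17.
Full point count |E(F_19)| = 17 + 1 = 18.
Hasse bound: |18 − (19+1)| = |-2| = 2 ≤ 2√19 ≈ 8.7178 ✓.


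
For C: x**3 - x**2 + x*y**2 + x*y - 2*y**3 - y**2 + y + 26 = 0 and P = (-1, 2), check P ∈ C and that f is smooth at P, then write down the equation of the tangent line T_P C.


Tangent line at P: 11*x - 32*y + 75 = 0.

Step 1: f(-1, 2) = 0, so P lies on C.
Step 2: partial derivatives
  f_x(x, y) = 3*x**2 - 2*x + y**2 + y, f_y(x, y) = 2*x*y + x - 6*y**2 - 2*y + 1.
  f_x(P) = 11, f_y(P) = -32 (gradient nonzero, so P is smooth).
Step 3: tangent line at P: 11·(x − -1) + -32·(y − 2) = 0.
Expanding: 11*x - 32*y + 75 = 0.


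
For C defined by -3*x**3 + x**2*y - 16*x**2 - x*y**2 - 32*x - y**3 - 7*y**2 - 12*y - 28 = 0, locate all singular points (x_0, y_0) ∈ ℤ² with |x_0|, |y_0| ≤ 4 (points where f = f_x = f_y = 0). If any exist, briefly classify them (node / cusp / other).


Singular points: {(-2, -2)}; classification: cusp.

Compute partial derivatives:
  f_x = -9*x**2 + 2*x*y - 32*x - y**2 - 32.
  f_y = x**2 - 2*x*y - 3*y**2 - 14*y - 12.
Scan x_0 ∈ {−4, ..., 4}. For each x_0, f_y(x_0, y) is a polynomial in y; find its integer roots y ∈ {−4, ..., 4}, then test f_x and f at those candidates.
  x = -4: f_y(-4, y) = -3*y**2 - 6*y + 4; no integer root y with |y| ≤ 4.
  x = -3: f_y(-3, y) = -3*y**2 - 8*y - 3; no integer root y with |y| ≤ 4.
  x = -2: f_y(-2, y) = -3*y**2 - 10*y - 8; vanishes at y ∈ {-2}. (-2, -2): f_x = 0, f = 0 — SINGULAR.
  x = -1: f_y(-1, y) = -3*y**2 - 12*y - 11; no integer root y with |y| ≤ 4.
  x = 0: f_y(0, y) = -3*y**2 - 14*y - 12; no integer root y with |y| ≤ 4.
  x = 1: f_y(1, y) = -3*y**2 - 16*y - 11; no integer root y with |y| ≤ 4.
  x = 2: f_y(2, y) = -3*y**2 - 18*y - 8; no integer root y with |y| ≤ 4.
  x = 3: f_y(3, y) = -3*y**2 - 20*y - 3; no integer root y with |y| ≤ 4.
  x = 4: f_y(4, y) = -3*y**2 - 22*y + 4; no integer root y with |y| ≤ 4.
Only singular point on the grid: (-2, -2).
Classify: substitute x = -2 + u, y = -2 + v and expand: f = -3*u**3 + u**2*v - u*v**2 - v**3 + v**2.
No constant or linear terms (consistent with a singular point). Quadratic part: v**2. Cubic part: -3*u**3 + u**2*v - u*v**2 - v**3.
The quadratic part v**2 is a perfect square, so there is a single (double) tangent line v = 0, i.e. y = -2. Restricting the cubic part to that line (v = 0) leaves -3*u**3 ≠ 0, so f is not divisible by v and the branch is v² ≈ 3*u**3 to lowest order — this is a cusp.
Classification: cusp.


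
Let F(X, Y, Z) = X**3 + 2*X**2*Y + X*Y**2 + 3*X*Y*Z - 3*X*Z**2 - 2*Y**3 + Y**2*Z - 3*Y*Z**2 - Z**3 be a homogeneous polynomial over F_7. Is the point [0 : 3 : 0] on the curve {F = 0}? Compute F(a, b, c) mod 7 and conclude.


F(0,3,0) ≡ 2 (mod 7); P is NOT on the curve.

Evaluate F(0, 3, 0) term-by-term (mod 7).
  X**3 ↦ 1·0·1·1 = 0
  2*X**2*Y ↦ 2·0·3·1 = 0
  X*Y**2 ↦ 1·0·9·1 = 0
  3*X*Y*Z ↦ 3·0·3·0 = 0
  -3*X*Z**2 ↦ -3·0·1·0 = 0
  -2*Y**3 ↦ -2·1·27·1 = -54
  Y**2*Z ↦ 1·1·9·0 = 0
  -3*Y*Z**2 ↦ -3·1·3·0 = 0
  -Z**3 ↦ -1·1·1·0 = 0
Sum: F(0, 3, 0) = (0) + (0) + (0) + (0) + (0) + (-54) + (0) + (0) + (0) = -54.
Reducing mod 7: -54 ≡ 2 (mod 7).
Since F(a, b, c) ≡ 2 ≠ 0 (mod 7), P does NOT lie on the curve.


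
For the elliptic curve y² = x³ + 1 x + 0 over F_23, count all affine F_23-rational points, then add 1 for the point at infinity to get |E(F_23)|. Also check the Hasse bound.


Affine points = {(0, 0), (1, 5), (1, 18), (9, 5), (9, 18), (11, 10), (11, 13), (13, 5), (13, 18), (15, 3), (15, 20), (16, 8), (16, 15), (17, 10), (17, 13), (18, 10), (18, 13), (19, 1), (19, 22), (20, 4), (20, 19), (21, 6), (21, 17)}; affine count = 23; |E(F_23)| = 24.

Discriminant check: Δ ∝ 4a³ + 27b² = 4·1³ + 27·0² = 4·1 + 27·0 ≡ 4 (mod 23). Nonzero ⇒ E is nonsingular.
For each x ∈ F_23, compute rhs = x³ + 1·x + 0 mod 23, then count y ∈ F_23 with y² ≡ rhs.
  x = 0: rhs = 0, matching y values: 0 (1 points).
  x = 1: rhs = 2, matching y values: 5, 18 (2 points).
  x = 2: rhs = 10, matching y values: none (0 points).
  x = 3: rhs = 7, matching y values: none (0 points).
  x = 4: rhs = 22, matching y values: none (0 points).
  x = 5: rhs = 15, matching y values: none (0 points).
  x = 6: rhs = 15, matching y values: none (0 points).
  x = 7: rhs = 5, matching y values: none (0 points).
  x = 8: rhs = 14, matching y values: none (0 points).
  x = 9: rhs = 2, matching y values: 5, 18 (2 points).
  x = 10: rhs = 21, matching y values: none (0 points).
  x = 11: rhs = 8, matching y values: 10, 13 (2 points).
  x = 12: rhs = 15, matching y values: none (0 points).
  x = 13: rhs = 2, matching y values: 5, 18 (2 points).
  x = 14: rhs = 21, matching y values: none (0 points).
  x = 15: rhs = 9, matching y values: 3, 20 (2 points).
  x = 16: rhs = 18, matching y values: 8, 15 (2 points).
  x = 17: rhs = 8, matching y values: 10, 13 (2 points).
  x = 18: rhs = 8, matching y values: 10, 13 (2 points).
  x = 19: rhs = 1, matching y values: 1, 22 (2 points).
  x = 20: rhs = 16, matching y values: 4, 19 (2 points).
  x = 21: rhs = 13, matching y values: 6, 17 (2 points).
  x = 22: rhs = 21, matching y values: none (0 points).
Total affine count: 23.
Full point count |E(F_23)| = 23 + 1 = 24.
Hasse bound: |24 − (23+1)| = |0| = 0 ≤ 2√23 ≈ 9.5917 ✓.


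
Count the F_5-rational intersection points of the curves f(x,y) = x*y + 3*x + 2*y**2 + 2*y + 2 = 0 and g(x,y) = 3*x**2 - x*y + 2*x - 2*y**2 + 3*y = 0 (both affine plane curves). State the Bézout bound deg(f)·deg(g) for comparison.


Common zeros: {(1, 0), (1, 1), (4, 3), (4, 4)}; count = 4; Bézout bound = 4.

deg(f) = 2, deg(g) = 2, so Bézout bound = 4.
Scan x ∈ F_5. For each x, list the y ∈ F_5 with f(x, y) ≡ 0 and those with g(x, y) ≡ 0 (mod 5); the common zeros in that column are the intersection.
  x = 0: f ≡ 0 at y ∈ ∅; g ≡ 0 at y ∈ {0, 4}; common: ∅.
  x = 1: f ≡ 0 at y ∈ {0, 1}; g ≡ 0 at y ∈ {0, 1}; common: {0, 1}.
  x = 2: f ≡ 0 at y ∈ ∅; g ≡ 0 at y ∈ {1, 2}; common: ∅.
  x = 3: f ≡ 0 at y ∈ ∅; g ≡ 0 at y ∈ {2, 3}; common: ∅.
  x = 4: f ≡ 0 at y ∈ {3, 4}; g ≡ 0 at y ∈ {3, 4}; common: {3, 4}.
Collecting: common zeros = {(1, 0), (1, 1), (4, 3), (4, 4)}, so the count is 4.
Comparison with the Bézout bound: 4 ≤ 4 = deg(f)·deg(g), as expected for curves with no common component (the bound is attained).


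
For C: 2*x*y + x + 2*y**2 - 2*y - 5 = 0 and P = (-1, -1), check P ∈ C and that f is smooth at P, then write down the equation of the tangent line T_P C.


Tangent line at P: -x - 8*y - 9 = 0.

Step 1: f(-1, -1) = 0, so P lies on C.
Step 2: partial derivatives
  f_x(x, y) = 2*y + 1, f_y(x, y) = 2*x + 4*y - 2.
  f_x(P) = -1, f_y(P) = -8 (gradient nonzero, so P is smooth).
Step 3: tangent line at P: -1·(x − -1) + -8·(y − -1) = 0.
Expanding: -x - 8*y - 9 = 0.


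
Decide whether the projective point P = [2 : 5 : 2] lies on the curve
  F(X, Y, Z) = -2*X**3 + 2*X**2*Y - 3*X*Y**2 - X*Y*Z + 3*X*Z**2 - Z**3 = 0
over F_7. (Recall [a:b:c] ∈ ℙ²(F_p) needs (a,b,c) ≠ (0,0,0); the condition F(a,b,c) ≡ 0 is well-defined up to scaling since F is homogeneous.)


F(2,5,2) ≡ 3 (mod 7); P is NOT on the curve.

Evaluate F(2, 5, 2) term-by-term (mod 7).
  -2*X**3 ↦ -2·8·1·1 = -16
  2*X**2*Y ↦ 2·4·5·1 = 40
  -3*X*Y**2 ↦ -3·2·25·1 = -150
  -X*Y*Z ↦ -1·2·5·2 = -20
  3*X*Z**2 ↦ 3·2·1·4 = 24
  -Z**3 ↦ -1·1·1·8 = -8
Sum: F(2, 5, 2) = (-16) + (40) + (-150) + (-20) + (24) + (-8) = -130.
Reducing mod 7: -130 ≡ 3 (mod 7).
Since F(a, b, c) ≡ 3 ≠ 0 (mod 7), P does NOT lie on the curve.


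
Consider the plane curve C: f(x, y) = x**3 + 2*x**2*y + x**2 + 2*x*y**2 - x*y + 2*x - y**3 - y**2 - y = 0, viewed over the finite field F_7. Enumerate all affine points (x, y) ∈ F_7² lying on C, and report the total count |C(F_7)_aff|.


Affine F_7-points: {(0, 0), (0, 2), (0, 4), (1, 2), (1, 3), (3, 0), (3, 5), (4, 5), (5, 6)}; count = 9.

For each of the 49 pairs (x, y) ∈ F_7², evaluate f(x, y) mod 7. Record the zeros.
  x = 0: [0↦0, 1↦4, 2↦0, 3↦3, 4↦0, 5↦6, 6↦1]  zeros at y ∈ {0, 2, 4}
  x = 1: [0↦4, 1↦4, 2↦0, 3↦0, 4↦5, 5↦2, 6↦6]  zeros at y ∈ {2, 3}
  x = 2: [0↦2, 1↦2, 2↦2, 3↦3, 4↦6, 5↦5, 6↦1]  zeros at y ∈ ∅
  x = 3: [0↦0, 1↦4, 2↦5, 3↦4, 4↦2, 5↦0, 6↦6]  zeros at y ∈ {0, 5}
  x = 4: [0↦4, 1↦2, 2↦1, 3↦2, 4↦6, 5↦0, 6↦6]  zeros at y ∈ {5}
  x = 5: [0↦6, 1↦2, 2↦3, 3↦3, 4↦3, 5↦4, 6↦0]  zeros at y ∈ {6}
  x = 6: [0↦5, 1↦3, 2↦3, 3↦6, 4↦6, 5↦4, 6↦1]  zeros at y ∈ ∅
Collecting zeros: affine points = {(0, 0), (0, 2), (0, 4), (1, 2), (1, 3), (3, 0), (3, 5), (4, 5), (5, 6)}.
Total count |C(F_7)_aff| = 9.


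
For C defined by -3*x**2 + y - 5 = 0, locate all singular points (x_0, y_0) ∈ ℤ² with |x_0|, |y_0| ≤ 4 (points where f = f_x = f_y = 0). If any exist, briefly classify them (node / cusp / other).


No singular points in the scanned grid; C is smooth there.

Compute partial derivatives:
  f_x = -6*x.
  f_y = 1.
f_y = 1 is a nonzero constant, so f_y never vanishes: no point (x, y) can satisfy f = f_x = f_y = 0. In particular no (x, y) ∈ {−4, ..., 4}² is singular; the curve is smooth.


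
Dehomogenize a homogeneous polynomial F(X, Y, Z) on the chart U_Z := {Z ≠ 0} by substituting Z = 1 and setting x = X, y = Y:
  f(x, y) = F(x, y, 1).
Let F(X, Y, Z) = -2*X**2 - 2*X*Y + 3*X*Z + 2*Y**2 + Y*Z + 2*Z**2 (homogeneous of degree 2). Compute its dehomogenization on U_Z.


f(x, y) = -2*x**2 - 2*x*y + 3*x + 2*y**2 + y + 2

On U_Z we set Z = 1. Each monomial c·X^i·Y^j·Z^k in F becomes c·x^i·y^j·1^k = c·x^i·y^j.
Substituting Z = 1: F(X, Y, 1) = -2*x**2 - 2*x*y + 3*x + 2*y**2 + y + 2.
Note: deg(f) ≤ deg(F) = 2; strict inequality happens when F is divisible by Z (lost terms).


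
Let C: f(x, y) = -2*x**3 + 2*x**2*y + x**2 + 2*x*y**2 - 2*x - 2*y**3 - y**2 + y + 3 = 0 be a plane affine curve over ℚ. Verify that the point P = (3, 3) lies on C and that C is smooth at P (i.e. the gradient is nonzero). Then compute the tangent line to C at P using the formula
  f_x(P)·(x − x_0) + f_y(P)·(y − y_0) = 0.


Tangent line at P: 4*x - 5*y + 3 = 0.

Step 1: f(3, 3) = 0, so P lies on C.
Step 2: partial derivatives
  f_x(x, y) = -6*x**2 + 4*x*y + 2*x + 2*y**2 - 2, f_y(x, y) = 2*x**2 + 4*x*y - 6*y**2 - 2*y + 1.
  f_x(P) = 4, f_y(P) = -5 (gradient nonzero, so P is smooth).
Step 3: tangent line at P: 4·(x − 3) + -5·(y − 3) = 0.
Expanding: 4*x - 5*y + 3 = 0.


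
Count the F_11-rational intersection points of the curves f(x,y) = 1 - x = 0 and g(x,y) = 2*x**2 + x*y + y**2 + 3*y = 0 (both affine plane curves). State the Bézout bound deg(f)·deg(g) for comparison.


Common zeros: ∅; count = 0; Bézout bound = 2.

deg(f) = 1, deg(g) = 2, so Bézout bound = 2.
Scan x ∈ F_11. For each x, list the y ∈ F_11 with f(x, y) ≡ 0 and those with g(x, y) ≡ 0 (mod 11); the common zeros in that column are the intersection.
  x = 0: f ≡ 0 at y ∈ ∅; g ≡ 0 at y ∈ {0, 8}; common: ∅.
  x = 1: f ≡ 0 at y ∈ {0, 1, 2, 3, 4, 5, 6, 7, 8, 9, 10}; g ≡ 0 at y ∈ ∅; common: ∅.
  x = 2: f ≡ 0 at y ∈ ∅; g ≡ 0 at y ∈ {2, 4}; common: ∅.
  x = 3: f ≡ 0 at y ∈ ∅; g ≡ 0 at y ∈ ∅; common: ∅.
  x = 4: f ≡ 0 at y ∈ ∅; g ≡ 0 at y ∈ {6, 9}; common: ∅.
  x = 5: f ≡ 0 at y ∈ ∅; g ≡ 0 at y ∈ ∅; common: ∅.
  x = 6: f ≡ 0 at y ∈ ∅; g ≡ 0 at y ∈ ∅; common: ∅.
  x = 7: f ≡ 0 at y ∈ ∅; g ≡ 0 at y ∈ {4, 8}; common: ∅.
  x = 8: f ≡ 0 at y ∈ ∅; g ≡ 0 at y ∈ {2, 9}; common: ∅.
  x = 9: f ≡ 0 at y ∈ ∅; g ≡ 0 at y ∈ ∅; common: ∅.
  x = 10: f ≡ 0 at y ∈ ∅; g ≡ 0 at y ∈ ∅; common: ∅.
Collecting: common zeros = ∅, so the count is 0.
Comparison with the Bézout bound: 0 ≤ 2 = deg(f)·deg(g), as expected for curves with no common component (the affine F_11-count falls short of the bound because intersections may lie at infinity, over extension fields, or carry multiplicity).


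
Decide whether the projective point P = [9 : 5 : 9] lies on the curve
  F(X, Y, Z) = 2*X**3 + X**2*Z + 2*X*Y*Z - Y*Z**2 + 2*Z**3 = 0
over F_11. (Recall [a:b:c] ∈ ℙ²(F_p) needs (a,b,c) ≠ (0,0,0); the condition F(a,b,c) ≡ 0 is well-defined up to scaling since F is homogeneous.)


F(9,5,9) ≡ 2 (mod 11); P is NOT on the curve.

Evaluate F(9, 5, 9) term-by-term (mod 11).
  2*X**3 ↦ 2·729·1·1 = 1458
  X**2*Z ↦ 1·81·1·9 = 729
  2*X*Y*Z ↦ 2·9·5·9 = 810
  -Y*Z**2 ↦ -1·1·5·81 = -405
  2*Z**3 ↦ 2·1·1·729 = 1458
Sum: F(9, 5, 9) = (1458) + (729) + (810) + (-405) + (1458) = 4050.
Reducing mod 11: 4050 ≡ 2 (mod 11).
Since F(a, b, c) ≡ 2 ≠ 0 (mod 11), P does NOT lie on the curve.


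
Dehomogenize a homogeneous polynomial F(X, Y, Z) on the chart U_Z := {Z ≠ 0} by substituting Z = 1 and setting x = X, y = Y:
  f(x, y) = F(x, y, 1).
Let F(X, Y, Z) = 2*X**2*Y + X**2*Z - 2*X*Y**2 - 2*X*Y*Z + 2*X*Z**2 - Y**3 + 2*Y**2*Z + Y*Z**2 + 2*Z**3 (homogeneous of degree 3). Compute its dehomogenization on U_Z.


f(x, y) = 2*x**2*y + x**2 - 2*x*y**2 - 2*x*y + 2*x - y**3 + 2*y**2 + y + 2

On U_Z we set Z = 1. Each monomial c·X^i·Y^j·Z^k in F becomes c·x^i·y^j·1^k = c·x^i·y^j.
Substituting Z = 1: F(X, Y, 1) = 2*x**2*y + x**2 - 2*x*y**2 - 2*x*y + 2*x - y**3 + 2*y**2 + y + 2.
Note: deg(f) ≤ deg(F) = 3; strict inequality happens when F is divisible by Z (lost terms).


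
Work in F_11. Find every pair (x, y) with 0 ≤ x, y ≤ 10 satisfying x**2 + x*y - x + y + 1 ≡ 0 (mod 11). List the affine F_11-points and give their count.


Affine F_11-points: {(0, 10), (1, 5), (2, 10), (3, 1), (4, 4), (5, 2), (6, 5), (7, 7), (8, 1), (9, 7)}; count = 10.

For each of the 121 pairs (x, y) ∈ F_11², evaluate f(x, y) mod 11. Record the zeros.
  x = 0: [0↦1, 1↦2, 2↦3, 3↦4, 4↦5, 5↦6, 6↦7, 7↦8, 8↦9, 9↦10, 10↦0]  zeros at y ∈ {10}
  x = 1: [0↦1, 1↦3, 2↦5, 3↦7, 4↦9, 5↦0, 6↦2, 7↦4, 8↦6, 9↦8, 10↦10]  zeros at y ∈ {5}
  x = 2: [0↦3, 1↦6, 2↦9, 3↦1, 4↦4, 5↦7, 6↦10, 7↦2, 8↦5, 9↦8, 10↦0]  zeros at y ∈ {10}
  x = 3: [0↦7, 1↦0, 2↦4, 3↦8, 4↦1, 5↦5, 6↦9, 7↦2, 8↦6, 9↦10, 10↦3]  zeros at y ∈ {1}
  x = 4: [0↦2, 1↦7, 2↦1, 3↦6, 4↦0, 5↦5, 6↦10, 7↦4, 8↦9, 9↦3, 10↦8]  zeros at y ∈ {4}
  x = 5: [0↦10, 1↦5, 2↦0, 3↦6, 4↦1, 5↦7, 6↦2, 7↦8, 8↦3, 9↦9, 10↦4]  zeros at y ∈ {2}
  x = 6: [0↦9, 1↦5, 2↦1, 3↦8, 4↦4, 5↦0, 6↦7, 7↦3, 8↦10, 9↦6, 10↦2]  zeros at y ∈ {5}
  x = 7: [0↦10, 1↦7, 2↦4, 3↦1, 4↦9, 5↦6, 6↦3, 7↦0, 8↦8, 9↦5, 10↦2]  zeros at y ∈ {7}
  x = 8: [0↦2, 1↦0, 2↦9, 3↦7, 4↦5, 5↦3, 6↦1, 7↦10, 8↦8, 9↦6, 10↦4]  zeros at y ∈ {1}
  x = 9: [0↦7, 1↦6, 2↦5, 3↦4, 4↦3, 5↦2, 6↦1, 7↦0, 8↦10, 9↦9, 10↦8]  zeros at y ∈ {7}
  x = 10: [0↦3, 1↦3, 2↦3, 3↦3, 4↦3, 5↦3, 6↦3, 7↦3, 8↦3, 9↦3, 10↦3]  zeros at y ∈ ∅
Collecting zeros: affine points = {(0, 10), (1, 5), (2, 10), (3, 1), (4, 4), (5, 2), (6, 5), (7, 7), (8, 1), (9, 7)}.
Total count |C(F_11)_aff| = 10.


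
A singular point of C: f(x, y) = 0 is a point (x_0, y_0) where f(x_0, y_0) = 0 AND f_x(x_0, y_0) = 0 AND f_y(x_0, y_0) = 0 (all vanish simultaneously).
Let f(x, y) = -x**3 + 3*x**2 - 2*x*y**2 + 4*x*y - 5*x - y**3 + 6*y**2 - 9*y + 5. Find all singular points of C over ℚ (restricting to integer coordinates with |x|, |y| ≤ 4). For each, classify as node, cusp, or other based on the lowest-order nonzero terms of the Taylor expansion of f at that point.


Singular points: {(1, 1)}; classification: cusp.

Compute partial derivatives:
  f_x = -3*x**2 + 6*x - 2*y**2 + 4*y - 5.
  f_y = -4*x*y + 4*x - 3*y**2 + 12*y - 9.
Scan x_0 ∈ {−4, ..., 4}. For each x_0, f_y(x_0, y) is a polynomial in y; find its integer roots y ∈ {−4, ..., 4}, then test f_x and f at those candidates.
  x = -4: f_y(-4, y) = -3*y**2 + 28*y - 25; vanishes at y ∈ {1}. (-4, 1): f_x = -75 ≠ 0.
  x = -3: f_y(-3, y) = -3*y**2 + 24*y - 21; vanishes at y ∈ {1}. (-3, 1): f_x = -48 ≠ 0.
  x = -2: f_y(-2, y) = -3*y**2 + 20*y - 17; vanishes at y ∈ {1}. (-2, 1): f_x = -27 ≠ 0.
  x = -1: f_y(-1, y) = -3*y**2 + 16*y - 13; vanishes at y ∈ {1}. (-1, 1): f_x = -12 ≠ 0.
  x = 0: f_y(0, y) = -3*y**2 + 12*y - 9; vanishes at y ∈ {1, 3}. (0, 1): f_x = -3 ≠ 0; (0, 3): f_x = -11 ≠ 0.
  x = 1: f_y(1, y) = -3*y**2 + 8*y - 5; vanishes at y ∈ {1}. (1, 1): f_x = 0, f = 0 — SINGULAR.
  x = 2: f_y(2, y) = -3*y**2 + 4*y - 1; vanishes at y ∈ {1}. (2, 1): f_x = -3 ≠ 0.
  x = 3: f_y(3, y) = 3 - 3*y**2; vanishes at y ∈ {-1, 1}. (3, -1): f_x = -20 ≠ 0; (3, 1): f_x = -12 ≠ 0.
  x = 4: f_y(4, y) = -3*y**2 - 4*y + 7; vanishes at y ∈ {1}. (4, 1): f_x = -27 ≠ 0.
Only singular point on the grid: (1, 1).
Classify: substitute x = 1 + u, y = 1 + v and expand: f = -u**3 - 2*u*v**2 - v**3 + v**2.
No constant or linear terms (consistent with a singular point). Quadratic part: v**2. Cubic part: -u**3 - 2*u*v**2 - v**3.
The quadratic part v**2 is a perfect square, so there is a single (double) tangent line v = 0, i.e. y = 1. Restricting the cubic part to that line (v = 0) leaves -u**3 ≠ 0, so f is not divisible by v and the branch is v² ≈ u**3 to lowest order — this is a cusp.
Classification: cusp.


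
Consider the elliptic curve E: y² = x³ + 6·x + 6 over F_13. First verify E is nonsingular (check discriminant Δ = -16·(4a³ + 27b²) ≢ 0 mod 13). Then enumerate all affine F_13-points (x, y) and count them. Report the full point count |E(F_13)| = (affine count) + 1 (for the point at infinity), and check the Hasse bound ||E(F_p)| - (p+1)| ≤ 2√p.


Affine points = {(1, 0), (2, 0), (3, 5), (3, 8), (4, 4), (4, 9), (7, 1), (7, 12), (9, 3), (9, 10), (10, 0), (11, 5), (11, 8), (12, 5), (12, 8)}; affine count = 15; |E(F_13)| = 16.

Discriminant check: Δ ∝ 4a³ + 27b² = 4·6³ + 27·6² = 4·216 + 27·36 ≡ 3 (mod 13). Nonzero ⇒ E is nonsingular.
For each x ∈ F_13, compute rhs = x³ + 6·x + 6 mod 13, then count y ∈ F_13 with y² ≡ rhs.
  x = 0: rhs = 6, matching y values: none (0 points).
  x = 1: rhs = 0, matching y values: 0 (1 points).
  x = 2: rhs = 0, matching y values: 0 (1 points).
  x = 3: rhs = 12, matching y values: 5, 8 (2 points).
  x = 4: rhs = 3, matching y values: 4, 9 (2 points).
  x = 5: rhs = 5, matching y values: none (0 points).
  x = 6: rhs = 11, matching y values: none (0 points).
  x = 7: rhs = 1, matching y values: 1, 12 (2 points).
  x = 8: rhs = 7, matching y values: none (0 points).
  x = 9: rhs = 9, matching y values: 3, 10 (2 points).
  x = 10: rhs = 0, matching y values: 0 (1 points).
  x = 11: rhs = 12, matching y values: 5, 8 (2 points).
  x = 12: rhs = 12, matching y values: 5, 8 (2 points).
Total affine count: 15.
Full point count |E(F_13)| = 15 + 1 = 16.
Hasse bound: |16 − (13+1)| = |2| = 2 ≤ 2√13 ≈ 7.2111 ✓.


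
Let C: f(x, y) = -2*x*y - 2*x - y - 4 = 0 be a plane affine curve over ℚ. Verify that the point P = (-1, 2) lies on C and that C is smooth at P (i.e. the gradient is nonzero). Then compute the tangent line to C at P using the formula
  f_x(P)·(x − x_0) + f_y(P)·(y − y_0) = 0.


Tangent line at P: -6*x + y - 8 = 0.

Step 1: f(-1, 2) = 0, so P lies on C.
Step 2: partial derivatives
  f_x(x, y) = -2*y - 2, f_y(x, y) = -2*x - 1.
  f_x(P) = -6, f_y(P) = 1 (gradient nonzero, so P is smooth).
Step 3: tangent line at P: -6·(x − -1) + 1·(y − 2) = 0.
Expanding: -6*x + y - 8 = 0.


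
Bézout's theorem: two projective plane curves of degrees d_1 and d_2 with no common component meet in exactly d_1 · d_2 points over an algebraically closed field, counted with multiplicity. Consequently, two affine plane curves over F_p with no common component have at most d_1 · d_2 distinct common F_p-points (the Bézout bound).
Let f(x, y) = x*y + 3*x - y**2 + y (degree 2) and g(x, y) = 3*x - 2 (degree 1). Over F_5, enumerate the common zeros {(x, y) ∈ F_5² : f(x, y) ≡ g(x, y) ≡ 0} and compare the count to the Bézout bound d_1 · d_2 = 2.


Common zeros: ∅; count = 0; Bézout bound = 2.

deg(f) = 2, deg(g) = 1, so Bézout bound = 2.
Scan x ∈ F_5. For each x, list the y ∈ F_5 with f(x, y) ≡ 0 and those with g(x, y) ≡ 0 (mod 5); the common zeros in that column are the intersection.
  x = 0: f ≡ 0 at y ∈ {0, 1}; g ≡ 0 at y ∈ ∅; common: ∅.
  x = 1: f ≡ 0 at y ∈ {3, 4}; g ≡ 0 at y ∈ ∅; common: ∅.
  x = 2: f ≡ 0 at y ∈ ∅; g ≡ 0 at y ∈ ∅; common: ∅.
  x = 3: f ≡ 0 at y ∈ ∅; g ≡ 0 at y ∈ ∅; common: ∅.
  x = 4: f ≡ 0 at y ∈ ∅; g ≡ 0 at y ∈ {0, 1, 2, 3, 4}; common: ∅.
Collecting: common zeros = ∅, so the count is 0.
Comparison with the Bézout bound: 0 ≤ 2 = deg(f)·deg(g), as expected for curves with no common component (the affine F_5-count falls short of the bound because intersections may lie at infinity, over extension fields, or carry multiplicity).


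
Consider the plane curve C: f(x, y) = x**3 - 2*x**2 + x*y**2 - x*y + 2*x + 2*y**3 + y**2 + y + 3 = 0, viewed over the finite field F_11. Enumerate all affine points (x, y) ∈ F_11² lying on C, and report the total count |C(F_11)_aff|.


Affine F_11-points: {(0, 9), (2, 1), (2, 2), (3, 1), (3, 9), (3, 10), (5, 0), (7, 5), (7, 6), (7, 7), (8, 1), (8, 3), (8, 8), (10, 9)}; count = 14.

For each of the 121 pairs (x, y) ∈ F_11², evaluate f(x, y) mod 11. Record the zeros.
  x = 0: [0↦3, 1↦7, 2↦3, 3↦3, 4↦8, 5↦8, 6↦4, 7↦8, 8↦10, 9↦0, 10↦1]  zeros at y ∈ {9}
  x = 1: [0↦4, 1↦8, 2↦6, 3↦10, 4↦10, 5↦7, 6↦2, 7↦7, 8↦1, 9↦7, 10↦4]  zeros at y ∈ ∅
  x = 2: [0↦7, 1↦0, 2↦0, 3↦8, 4↦3, 5↦8, 6↦2, 7↦8, 8↦5, 9↦5, 10↦9]  zeros at y ∈ {1, 2}
  x = 3: [0↦7, 1↦0, 2↦2, 3↦3, 4↦4, 5↦6, 6↦10, 7↦6, 8↦6, 9↦0, 10↦0]  zeros at y ∈ {1, 9, 10}
  x = 4: [0↦10, 1↦3, 2↦7, 3↦1, 4↦8, 5↦7, 6↦10, 7↦7, 8↦10, 9↦9, 10↦5]  zeros at y ∈ ∅
  x = 5: [0↦0, 1↦4, 2↦10, 3↦8, 4↦10, 5↦6, 6↦8, 7↦6, 8↦1, 9↦5, 10↦8]  zeros at y ∈ {0}
  x = 6: [0↦5, 1↦9, 2↦6, 3↦8, 4↦5, 5↦9, 6↦10, 7↦9, 8↦7, 9↦5, 10↦4]  zeros at y ∈ ∅
  x = 7: [0↦9, 1↦2, 2↦1, 3↦7, 4↦10, 5↦0, 6↦0, 7↦0, 8↦1, 9↦4, 10↦10]  zeros at y ∈ {5, 6, 7}
  x = 8: [0↦7, 1↦0, 2↦1, 3↦0, 4↦9, 5↦7, 6↦6, 7↦7, 8↦0, 9↦8, 10↦10]  zeros at y ∈ {1, 3, 8}
  x = 9: [0↦5, 1↦9, 2↦1, 3↦4, 4↦8, 5↦3, 6↦1, 7↦3, 8↦10, 9↦1, 10↦10]  zeros at y ∈ ∅
  x = 10: [0↦9, 1↦2, 2↦7, 3↦3, 4↦2, 5↦5, 6↦2, 7↦5, 8↦4, 9↦0, 10↦5]  zeros at y ∈ {9}
Collecting zeros: affine points = {(0, 9), (2, 1), (2, 2), (3, 1), (3, 9), (3, 10), (5, 0), (7, 5), (7, 6), (7, 7), (8, 1), (8, 3), (8, 8), (10, 9)}.
Total count |C(F_11)_aff| = 14.


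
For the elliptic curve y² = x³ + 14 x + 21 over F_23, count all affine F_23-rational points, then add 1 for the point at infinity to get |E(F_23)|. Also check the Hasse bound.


Affine points = {(1, 6), (1, 17), (4, 7), (4, 16), (5, 3), (5, 20), (7, 5), (7, 18), (8, 1), (8, 22), (9, 5), (9, 18), (12, 10), (12, 13), (13, 10), (13, 13), (15, 8), (15, 15), (19, 4), (19, 19), (21, 10), (21, 13), (22, 11), (22, 12)}; affine count = 24; |E(F_23)| = 25.

Discriminant check: Δ ∝ 4a³ + 27b² = 4·14³ + 27·21² = 4·2744 + 27·441 ≡ 21 (mod 23). Nonzero ⇒ E is nonsingular.
For each x ∈ F_23, compute rhs = x³ + 14·x + 21 mod 23, then count y ∈ F_23 with y² ≡ rhs.
  x = 0: rhs = 21, matching y values: none (0 points).
  x = 1: rhs = 13, matching y values: 6, 17 (2 points).
  x = 2: rhs = 11, matching y values: none (0 points).
  x = 3: rhs = 21, matching y values: none (0 points).
  x = 4: rhs = 3, matching y values: 7, 16 (2 points).
  x = 5: rhs = 9, matching y values: 3, 20 (2 points).
  x = 6: rhs = 22, matching y values: none (0 points).
  x = 7: rhs = 2, matching y values: 5, 18 (2 points).
  x = 8: rhs = 1, matching y values: 1, 22 (2 points).
  x = 9: rhs = 2, matching y values: 5, 18 (2 points).
  x = 10: rhs = 11, matching y values: none (0 points).
  x = 11: rhs = 11, matching y values: none (0 points).
  x = 12: rhs = 8, matching y values: 10, 13 (2 points).
  x = 13: rhs = 8, matching y values: 10, 13 (2 points).
  x = 14: rhs = 17, matching y values: none (0 points).
  x = 15: rhs = 18, matching y values: 8, 15 (2 points).
  x = 16: rhs = 17, matching y values: none (0 points).
  x = 17: rhs = 20, matching y values: none (0 points).
  x = 18: rhs = 10, matching y values: none (0 points).
  x = 19: rhs = 16, matching y values: 4, 19 (2 points).
  x = 20: rhs = 21, matching y values: none (0 points).
  x = 21: rhs = 8, matching y values: 10, 13 (2 points).
  x = 22: rhs = 6, matching y values: 11, 12 (2 points).
Total affine count: 24.
Full point count |E(F_23)| = 24 + 1 = 25.
Hasse bound: |25 − (23+1)| = |1| = 1 ≤ 2√23 ≈ 9.5917 ✓.


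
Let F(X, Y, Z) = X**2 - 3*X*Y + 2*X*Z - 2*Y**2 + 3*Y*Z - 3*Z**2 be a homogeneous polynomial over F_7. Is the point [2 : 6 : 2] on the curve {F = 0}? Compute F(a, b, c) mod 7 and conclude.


F(2,6,2) ≡ 5 (mod 7); P is NOT on the curve.

Evaluate F(2, 6, 2) term-by-term (mod 7).
  X**2 ↦ 1·4·1·1 = 4
  -3*X*Y ↦ -3·2·6·1 = -36
  2*X*Z ↦ 2·2·1·2 = 8
  -2*Y**2 ↦ -2·1·36·1 = -72
  3*Y*Z ↦ 3·1·6·2 = 36
  -3*Z**2 ↦ -3·1·1·4 = -12
Sum: F(2, 6, 2) = (4) + (-36) + (8) + (-72) + (36) + (-12) = -72.
Reducing mod 7: -72 ≡ 5 (mod 7).
Since F(a, b, c) ≡ 5 ≠ 0 (mod 7), P does NOT lie on the curve.


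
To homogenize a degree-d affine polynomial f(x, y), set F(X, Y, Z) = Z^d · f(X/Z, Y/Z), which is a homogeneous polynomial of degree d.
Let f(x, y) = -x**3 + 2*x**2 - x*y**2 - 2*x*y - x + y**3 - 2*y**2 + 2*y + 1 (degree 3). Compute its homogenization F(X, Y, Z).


F(X, Y, Z) = -X**3 + 2*X**2*Z - X*Y**2 - 2*X*Y*Z - X*Z**2 + Y**3 - 2*Y**2*Z + 2*Y*Z**2 + Z**3

deg(f) = 3.
Substitute x = X/Z, y = Y/Z into f, then multiply by Z^3.
  monomial -1·x^3·y^0 ↦ -1·X^3·Y^0·Z^0.
  monomial 2·x^2·y^0 ↦ 2·X^2·Y^0·Z^1.
  monomial -1·x^1·y^2 ↦ -1·X^1·Y^2·Z^0.
  monomial -2·x^1·y^1 ↦ -2·X^1·Y^1·Z^1.
  monomial -1·x^1·y^0 ↦ -1·X^1·Y^0·Z^2.
  monomial 1·x^0·y^3 ↦ 1·X^0·Y^3·Z^0.
  monomial -2·x^0·y^2 ↦ -2·X^0·Y^2·Z^1.
  monomial 2·x^0·y^1 ↦ 2·X^0·Y^1·Z^2.
  monomial 1·x^0·y^0 ↦ 1·X^0·Y^0·Z^3.
Collecting: F(X, Y, Z) = -X**3 + 2*X**2*Z - X*Y**2 - 2*X*Y*Z - X*Z**2 + Y**3 - 2*Y**2*Z + 2*Y*Z**2 + Z**3.


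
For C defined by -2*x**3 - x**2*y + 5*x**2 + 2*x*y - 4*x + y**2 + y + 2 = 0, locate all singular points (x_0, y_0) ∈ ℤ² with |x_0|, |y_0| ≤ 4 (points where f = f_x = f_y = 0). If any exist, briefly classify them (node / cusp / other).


Singular points: {(1, -1)}; classification: cusp.

Compute partial derivatives:
  f_x = -6*x**2 - 2*x*y + 10*x + 2*y - 4.
  f_y = -x**2 + 2*x + 2*y + 1.
Scan x_0 ∈ {−4, ..., 4}. For each x_0, f_y(x_0, y) is a polynomial in y; find its integer roots y ∈ {−4, ..., 4}, then test f_x and f at those candidates.
  x = -4: f_y(-4, y) = 2*y - 23; no integer root y with |y| ≤ 4.
  x = -3: f_y(-3, y) = 2*y - 14; no integer root y with |y| ≤ 4.
  x = -2: f_y(-2, y) = 2*y - 7; no integer root y with |y| ≤ 4.
  x = -1: f_y(-1, y) = 2*y - 2; vanishes at y ∈ {1}. (-1, 1): f_x = -16 ≠ 0.
  x = 0: f_y(0, y) = 2*y + 1; no integer root y with |y| ≤ 4.
  x = 1: f_y(1, y) = 2*y + 2; vanishes at y ∈ {-1}. (1, -1): f_x = 0, f = 0 — SINGULAR.
  x = 2: f_y(2, y) = 2*y + 1; no integer root y with |y| ≤ 4.
  x = 3: f_y(3, y) = 2*y - 2; vanishes at y ∈ {1}. (3, 1): f_x = -32 ≠ 0.
  x = 4: f_y(4, y) = 2*y - 7; no integer root y with |y| ≤ 4.
Only singular point on the grid: (1, -1).
Classify: substitute x = 1 + u, y = -1 + v and expand: f = -2*u**3 - u**2*v + v**2.
No constant or linear terms (consistent with a singular point). Quadratic part: v**2. Cubic part: -2*u**3 - u**2*v.
The quadratic part v**2 is a perfect square, so there is a single (double) tangent line v = 0, i.e. y = -1. Restricting the cubic part to that line (v = 0) leaves -2*u**3 ≠ 0, so f is not divisible by v and the branch is v² ≈ 2*u**3 to lowest order — this is a cusp.
Classification: cusp.
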